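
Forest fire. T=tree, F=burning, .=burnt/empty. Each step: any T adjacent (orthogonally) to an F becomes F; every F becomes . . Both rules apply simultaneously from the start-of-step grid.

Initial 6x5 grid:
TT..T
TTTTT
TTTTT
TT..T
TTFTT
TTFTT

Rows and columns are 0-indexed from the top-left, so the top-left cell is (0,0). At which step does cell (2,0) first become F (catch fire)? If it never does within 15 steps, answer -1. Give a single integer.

Step 1: cell (2,0)='T' (+4 fires, +2 burnt)
Step 2: cell (2,0)='T' (+5 fires, +4 burnt)
Step 3: cell (2,0)='T' (+3 fires, +5 burnt)
Step 4: cell (2,0)='F' (+4 fires, +3 burnt)
  -> target ignites at step 4
Step 5: cell (2,0)='.' (+5 fires, +4 burnt)
Step 6: cell (2,0)='.' (+3 fires, +5 burnt)
Step 7: cell (2,0)='.' (+0 fires, +3 burnt)
  fire out at step 7

4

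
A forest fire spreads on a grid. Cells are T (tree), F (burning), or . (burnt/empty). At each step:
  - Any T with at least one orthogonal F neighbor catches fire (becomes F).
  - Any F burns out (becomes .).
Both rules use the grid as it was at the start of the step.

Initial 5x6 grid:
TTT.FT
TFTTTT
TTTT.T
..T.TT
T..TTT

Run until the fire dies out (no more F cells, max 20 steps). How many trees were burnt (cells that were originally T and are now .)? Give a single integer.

Step 1: +6 fires, +2 burnt (F count now 6)
Step 2: +6 fires, +6 burnt (F count now 6)
Step 3: +3 fires, +6 burnt (F count now 3)
Step 4: +1 fires, +3 burnt (F count now 1)
Step 5: +2 fires, +1 burnt (F count now 2)
Step 6: +1 fires, +2 burnt (F count now 1)
Step 7: +1 fires, +1 burnt (F count now 1)
Step 8: +0 fires, +1 burnt (F count now 0)
Fire out after step 8
Initially T: 21, now '.': 29
Total burnt (originally-T cells now '.'): 20

Answer: 20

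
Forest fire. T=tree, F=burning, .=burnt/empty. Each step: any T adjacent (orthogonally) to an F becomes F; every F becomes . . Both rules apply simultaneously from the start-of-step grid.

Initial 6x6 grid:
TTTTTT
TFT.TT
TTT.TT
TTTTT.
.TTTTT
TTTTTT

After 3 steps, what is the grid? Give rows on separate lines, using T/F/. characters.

Step 1: 4 trees catch fire, 1 burn out
  TFTTTT
  F.F.TT
  TFT.TT
  TTTTT.
  .TTTTT
  TTTTTT
Step 2: 5 trees catch fire, 4 burn out
  F.FTTT
  ....TT
  F.F.TT
  TFTTT.
  .TTTTT
  TTTTTT
Step 3: 4 trees catch fire, 5 burn out
  ...FTT
  ....TT
  ....TT
  F.FTT.
  .FTTTT
  TTTTTT

...FTT
....TT
....TT
F.FTT.
.FTTTT
TTTTTT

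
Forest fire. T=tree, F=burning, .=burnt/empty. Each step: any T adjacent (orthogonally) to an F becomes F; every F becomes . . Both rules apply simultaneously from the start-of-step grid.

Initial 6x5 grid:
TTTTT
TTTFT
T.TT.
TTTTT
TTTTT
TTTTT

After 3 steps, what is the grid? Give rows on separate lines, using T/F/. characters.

Step 1: 4 trees catch fire, 1 burn out
  TTTFT
  TTF.F
  T.TF.
  TTTTT
  TTTTT
  TTTTT
Step 2: 5 trees catch fire, 4 burn out
  TTF.F
  TF...
  T.F..
  TTTFT
  TTTTT
  TTTTT
Step 3: 5 trees catch fire, 5 burn out
  TF...
  F....
  T....
  TTF.F
  TTTFT
  TTTTT

TF...
F....
T....
TTF.F
TTTFT
TTTTT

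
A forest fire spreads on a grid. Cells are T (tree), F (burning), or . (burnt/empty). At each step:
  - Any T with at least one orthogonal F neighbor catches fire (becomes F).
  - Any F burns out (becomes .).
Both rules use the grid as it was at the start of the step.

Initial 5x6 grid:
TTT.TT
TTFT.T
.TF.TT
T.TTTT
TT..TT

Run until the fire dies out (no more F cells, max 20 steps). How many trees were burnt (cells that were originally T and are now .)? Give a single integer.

Step 1: +5 fires, +2 burnt (F count now 5)
Step 2: +3 fires, +5 burnt (F count now 3)
Step 3: +2 fires, +3 burnt (F count now 2)
Step 4: +3 fires, +2 burnt (F count now 3)
Step 5: +2 fires, +3 burnt (F count now 2)
Step 6: +1 fires, +2 burnt (F count now 1)
Step 7: +1 fires, +1 burnt (F count now 1)
Step 8: +1 fires, +1 burnt (F count now 1)
Step 9: +0 fires, +1 burnt (F count now 0)
Fire out after step 9
Initially T: 21, now '.': 27
Total burnt (originally-T cells now '.'): 18

Answer: 18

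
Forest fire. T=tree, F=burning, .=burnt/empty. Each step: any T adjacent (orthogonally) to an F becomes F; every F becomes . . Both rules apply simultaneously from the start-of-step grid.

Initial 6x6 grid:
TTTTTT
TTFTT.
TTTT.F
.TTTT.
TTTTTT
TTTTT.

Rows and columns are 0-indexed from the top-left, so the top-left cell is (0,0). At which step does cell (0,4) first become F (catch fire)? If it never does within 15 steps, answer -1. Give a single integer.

Step 1: cell (0,4)='T' (+4 fires, +2 burnt)
Step 2: cell (0,4)='T' (+7 fires, +4 burnt)
Step 3: cell (0,4)='F' (+6 fires, +7 burnt)
  -> target ignites at step 3
Step 4: cell (0,4)='.' (+5 fires, +6 burnt)
Step 5: cell (0,4)='.' (+4 fires, +5 burnt)
Step 6: cell (0,4)='.' (+3 fires, +4 burnt)
Step 7: cell (0,4)='.' (+0 fires, +3 burnt)
  fire out at step 7

3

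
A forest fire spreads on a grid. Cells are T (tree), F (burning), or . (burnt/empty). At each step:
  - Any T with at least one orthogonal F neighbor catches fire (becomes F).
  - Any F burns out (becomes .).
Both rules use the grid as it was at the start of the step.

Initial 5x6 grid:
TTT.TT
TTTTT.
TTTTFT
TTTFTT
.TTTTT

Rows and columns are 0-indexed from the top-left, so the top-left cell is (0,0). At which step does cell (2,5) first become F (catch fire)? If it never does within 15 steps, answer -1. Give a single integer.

Step 1: cell (2,5)='F' (+6 fires, +2 burnt)
  -> target ignites at step 1
Step 2: cell (2,5)='.' (+7 fires, +6 burnt)
Step 3: cell (2,5)='.' (+6 fires, +7 burnt)
Step 4: cell (2,5)='.' (+3 fires, +6 burnt)
Step 5: cell (2,5)='.' (+2 fires, +3 burnt)
Step 6: cell (2,5)='.' (+1 fires, +2 burnt)
Step 7: cell (2,5)='.' (+0 fires, +1 burnt)
  fire out at step 7

1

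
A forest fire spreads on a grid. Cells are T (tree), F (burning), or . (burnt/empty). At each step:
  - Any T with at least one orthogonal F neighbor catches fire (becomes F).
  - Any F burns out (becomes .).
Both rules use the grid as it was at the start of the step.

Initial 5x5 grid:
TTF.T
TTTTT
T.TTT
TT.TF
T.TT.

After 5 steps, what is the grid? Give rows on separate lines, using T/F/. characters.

Step 1: 4 trees catch fire, 2 burn out
  TF..T
  TTFTT
  T.TTF
  TT.F.
  T.TT.
Step 2: 7 trees catch fire, 4 burn out
  F...T
  TF.FF
  T.FF.
  TT...
  T.TF.
Step 3: 3 trees catch fire, 7 burn out
  ....F
  F....
  T....
  TT...
  T.F..
Step 4: 1 trees catch fire, 3 burn out
  .....
  .....
  F....
  TT...
  T....
Step 5: 1 trees catch fire, 1 burn out
  .....
  .....
  .....
  FT...
  T....

.....
.....
.....
FT...
T....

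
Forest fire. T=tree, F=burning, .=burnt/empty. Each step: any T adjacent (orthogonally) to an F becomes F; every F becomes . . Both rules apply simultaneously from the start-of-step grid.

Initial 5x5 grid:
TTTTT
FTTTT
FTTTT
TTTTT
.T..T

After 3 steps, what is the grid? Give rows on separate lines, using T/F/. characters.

Step 1: 4 trees catch fire, 2 burn out
  FTTTT
  .FTTT
  .FTTT
  FTTTT
  .T..T
Step 2: 4 trees catch fire, 4 burn out
  .FTTT
  ..FTT
  ..FTT
  .FTTT
  .T..T
Step 3: 5 trees catch fire, 4 burn out
  ..FTT
  ...FT
  ...FT
  ..FTT
  .F..T

..FTT
...FT
...FT
..FTT
.F..T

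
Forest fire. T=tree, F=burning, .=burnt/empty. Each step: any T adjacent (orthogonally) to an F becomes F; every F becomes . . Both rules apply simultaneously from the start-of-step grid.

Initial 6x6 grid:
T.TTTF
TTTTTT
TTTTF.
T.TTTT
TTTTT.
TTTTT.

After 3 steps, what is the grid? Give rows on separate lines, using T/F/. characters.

Step 1: 5 trees catch fire, 2 burn out
  T.TTF.
  TTTTFF
  TTTF..
  T.TTFT
  TTTTT.
  TTTTT.
Step 2: 6 trees catch fire, 5 burn out
  T.TF..
  TTTF..
  TTF...
  T.TF.F
  TTTTF.
  TTTTT.
Step 3: 6 trees catch fire, 6 burn out
  T.F...
  TTF...
  TF....
  T.F...
  TTTF..
  TTTTF.

T.F...
TTF...
TF....
T.F...
TTTF..
TTTTF.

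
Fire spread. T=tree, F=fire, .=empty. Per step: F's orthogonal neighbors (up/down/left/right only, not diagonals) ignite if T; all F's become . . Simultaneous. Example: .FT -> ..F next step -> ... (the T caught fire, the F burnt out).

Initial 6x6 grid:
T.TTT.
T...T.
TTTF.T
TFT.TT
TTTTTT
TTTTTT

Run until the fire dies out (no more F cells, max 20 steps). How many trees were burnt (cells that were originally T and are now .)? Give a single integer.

Answer: 22

Derivation:
Step 1: +5 fires, +2 burnt (F count now 5)
Step 2: +4 fires, +5 burnt (F count now 4)
Step 3: +4 fires, +4 burnt (F count now 4)
Step 4: +3 fires, +4 burnt (F count now 3)
Step 5: +3 fires, +3 burnt (F count now 3)
Step 6: +2 fires, +3 burnt (F count now 2)
Step 7: +1 fires, +2 burnt (F count now 1)
Step 8: +0 fires, +1 burnt (F count now 0)
Fire out after step 8
Initially T: 26, now '.': 32
Total burnt (originally-T cells now '.'): 22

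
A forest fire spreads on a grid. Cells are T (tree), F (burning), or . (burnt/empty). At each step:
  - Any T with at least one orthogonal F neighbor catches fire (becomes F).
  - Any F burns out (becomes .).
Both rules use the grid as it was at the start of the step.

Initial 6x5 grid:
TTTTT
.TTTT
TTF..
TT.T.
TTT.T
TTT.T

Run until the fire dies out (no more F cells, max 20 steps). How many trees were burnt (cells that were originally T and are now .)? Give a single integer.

Answer: 19

Derivation:
Step 1: +2 fires, +1 burnt (F count now 2)
Step 2: +5 fires, +2 burnt (F count now 5)
Step 3: +5 fires, +5 burnt (F count now 5)
Step 4: +5 fires, +5 burnt (F count now 5)
Step 5: +2 fires, +5 burnt (F count now 2)
Step 6: +0 fires, +2 burnt (F count now 0)
Fire out after step 6
Initially T: 22, now '.': 27
Total burnt (originally-T cells now '.'): 19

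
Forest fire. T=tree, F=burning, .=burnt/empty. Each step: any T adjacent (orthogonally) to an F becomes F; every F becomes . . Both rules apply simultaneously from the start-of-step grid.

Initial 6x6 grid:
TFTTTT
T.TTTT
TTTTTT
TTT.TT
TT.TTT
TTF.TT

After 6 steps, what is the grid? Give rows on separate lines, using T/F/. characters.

Step 1: 3 trees catch fire, 2 burn out
  F.FTTT
  T.TTTT
  TTTTTT
  TTT.TT
  TT.TTT
  TF..TT
Step 2: 5 trees catch fire, 3 burn out
  ...FTT
  F.FTTT
  TTTTTT
  TTT.TT
  TF.TTT
  F...TT
Step 3: 6 trees catch fire, 5 burn out
  ....FT
  ...FTT
  FTFTTT
  TFT.TT
  F..TTT
  ....TT
Step 4: 6 trees catch fire, 6 burn out
  .....F
  ....FT
  .F.FTT
  F.F.TT
  ...TTT
  ....TT
Step 5: 2 trees catch fire, 6 burn out
  ......
  .....F
  ....FT
  ....TT
  ...TTT
  ....TT
Step 6: 2 trees catch fire, 2 burn out
  ......
  ......
  .....F
  ....FT
  ...TTT
  ....TT

......
......
.....F
....FT
...TTT
....TT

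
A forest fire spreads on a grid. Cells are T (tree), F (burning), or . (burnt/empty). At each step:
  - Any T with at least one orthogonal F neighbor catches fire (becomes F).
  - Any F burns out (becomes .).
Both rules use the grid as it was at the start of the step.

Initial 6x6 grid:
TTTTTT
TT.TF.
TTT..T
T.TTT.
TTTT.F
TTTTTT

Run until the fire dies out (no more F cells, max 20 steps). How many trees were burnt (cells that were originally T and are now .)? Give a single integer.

Step 1: +3 fires, +2 burnt (F count now 3)
Step 2: +3 fires, +3 burnt (F count now 3)
Step 3: +2 fires, +3 burnt (F count now 2)
Step 4: +3 fires, +2 burnt (F count now 3)
Step 5: +5 fires, +3 burnt (F count now 5)
Step 6: +6 fires, +5 burnt (F count now 6)
Step 7: +3 fires, +6 burnt (F count now 3)
Step 8: +1 fires, +3 burnt (F count now 1)
Step 9: +0 fires, +1 burnt (F count now 0)
Fire out after step 9
Initially T: 27, now '.': 35
Total burnt (originally-T cells now '.'): 26

Answer: 26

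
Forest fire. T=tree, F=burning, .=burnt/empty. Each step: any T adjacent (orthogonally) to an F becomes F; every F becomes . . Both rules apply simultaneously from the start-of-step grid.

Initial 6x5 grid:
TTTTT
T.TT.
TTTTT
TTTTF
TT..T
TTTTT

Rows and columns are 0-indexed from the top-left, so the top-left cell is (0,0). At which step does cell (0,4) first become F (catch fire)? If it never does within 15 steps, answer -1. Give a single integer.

Step 1: cell (0,4)='T' (+3 fires, +1 burnt)
Step 2: cell (0,4)='T' (+3 fires, +3 burnt)
Step 3: cell (0,4)='T' (+4 fires, +3 burnt)
Step 4: cell (0,4)='T' (+6 fires, +4 burnt)
Step 5: cell (0,4)='F' (+5 fires, +6 burnt)
  -> target ignites at step 5
Step 6: cell (0,4)='.' (+3 fires, +5 burnt)
Step 7: cell (0,4)='.' (+1 fires, +3 burnt)
Step 8: cell (0,4)='.' (+0 fires, +1 burnt)
  fire out at step 8

5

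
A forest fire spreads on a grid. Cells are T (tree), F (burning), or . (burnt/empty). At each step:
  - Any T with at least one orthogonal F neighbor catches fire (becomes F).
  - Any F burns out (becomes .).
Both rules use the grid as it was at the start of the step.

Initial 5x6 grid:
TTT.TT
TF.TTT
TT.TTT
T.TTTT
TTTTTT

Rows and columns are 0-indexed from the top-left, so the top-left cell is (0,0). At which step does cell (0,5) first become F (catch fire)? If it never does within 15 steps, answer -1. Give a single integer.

Step 1: cell (0,5)='T' (+3 fires, +1 burnt)
Step 2: cell (0,5)='T' (+3 fires, +3 burnt)
Step 3: cell (0,5)='T' (+1 fires, +3 burnt)
Step 4: cell (0,5)='T' (+1 fires, +1 burnt)
Step 5: cell (0,5)='T' (+1 fires, +1 burnt)
Step 6: cell (0,5)='T' (+1 fires, +1 burnt)
Step 7: cell (0,5)='T' (+2 fires, +1 burnt)
Step 8: cell (0,5)='T' (+2 fires, +2 burnt)
Step 9: cell (0,5)='T' (+3 fires, +2 burnt)
Step 10: cell (0,5)='T' (+3 fires, +3 burnt)
Step 11: cell (0,5)='T' (+2 fires, +3 burnt)
Step 12: cell (0,5)='T' (+2 fires, +2 burnt)
Step 13: cell (0,5)='F' (+1 fires, +2 burnt)
  -> target ignites at step 13
Step 14: cell (0,5)='.' (+0 fires, +1 burnt)
  fire out at step 14

13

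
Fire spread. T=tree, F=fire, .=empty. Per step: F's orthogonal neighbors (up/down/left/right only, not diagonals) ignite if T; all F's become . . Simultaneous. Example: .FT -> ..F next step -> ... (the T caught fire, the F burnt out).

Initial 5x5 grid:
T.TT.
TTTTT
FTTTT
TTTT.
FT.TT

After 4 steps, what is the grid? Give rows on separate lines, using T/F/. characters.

Step 1: 4 trees catch fire, 2 burn out
  T.TT.
  FTTTT
  .FTTT
  FTTT.
  .F.TT
Step 2: 4 trees catch fire, 4 burn out
  F.TT.
  .FTTT
  ..FTT
  .FTT.
  ...TT
Step 3: 3 trees catch fire, 4 burn out
  ..TT.
  ..FTT
  ...FT
  ..FT.
  ...TT
Step 4: 4 trees catch fire, 3 burn out
  ..FT.
  ...FT
  ....F
  ...F.
  ...TT

..FT.
...FT
....F
...F.
...TT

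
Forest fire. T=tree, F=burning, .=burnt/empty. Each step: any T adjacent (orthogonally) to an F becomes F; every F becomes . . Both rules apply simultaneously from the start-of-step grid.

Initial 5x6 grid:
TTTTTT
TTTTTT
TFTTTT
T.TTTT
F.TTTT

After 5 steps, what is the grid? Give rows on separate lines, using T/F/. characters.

Step 1: 4 trees catch fire, 2 burn out
  TTTTTT
  TFTTTT
  F.FTTT
  F.TTTT
  ..TTTT
Step 2: 5 trees catch fire, 4 burn out
  TFTTTT
  F.FTTT
  ...FTT
  ..FTTT
  ..TTTT
Step 3: 6 trees catch fire, 5 burn out
  F.FTTT
  ...FTT
  ....FT
  ...FTT
  ..FTTT
Step 4: 5 trees catch fire, 6 burn out
  ...FTT
  ....FT
  .....F
  ....FT
  ...FTT
Step 5: 4 trees catch fire, 5 burn out
  ....FT
  .....F
  ......
  .....F
  ....FT

....FT
.....F
......
.....F
....FT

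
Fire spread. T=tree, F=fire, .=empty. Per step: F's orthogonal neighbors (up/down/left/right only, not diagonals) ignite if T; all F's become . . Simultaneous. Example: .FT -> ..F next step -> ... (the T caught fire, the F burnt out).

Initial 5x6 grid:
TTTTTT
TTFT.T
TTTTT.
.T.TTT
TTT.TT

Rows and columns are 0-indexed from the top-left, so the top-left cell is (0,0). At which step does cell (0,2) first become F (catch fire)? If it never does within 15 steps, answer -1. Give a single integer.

Step 1: cell (0,2)='F' (+4 fires, +1 burnt)
  -> target ignites at step 1
Step 2: cell (0,2)='.' (+5 fires, +4 burnt)
Step 3: cell (0,2)='.' (+6 fires, +5 burnt)
Step 4: cell (0,2)='.' (+3 fires, +6 burnt)
Step 5: cell (0,2)='.' (+5 fires, +3 burnt)
Step 6: cell (0,2)='.' (+1 fires, +5 burnt)
Step 7: cell (0,2)='.' (+0 fires, +1 burnt)
  fire out at step 7

1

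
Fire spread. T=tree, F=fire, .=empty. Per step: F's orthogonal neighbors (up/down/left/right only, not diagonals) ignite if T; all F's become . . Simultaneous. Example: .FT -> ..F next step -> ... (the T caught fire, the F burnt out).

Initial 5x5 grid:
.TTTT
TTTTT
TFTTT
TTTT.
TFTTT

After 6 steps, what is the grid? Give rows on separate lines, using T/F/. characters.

Step 1: 6 trees catch fire, 2 burn out
  .TTTT
  TFTTT
  F.FTT
  TFTT.
  F.FTT
Step 2: 7 trees catch fire, 6 burn out
  .FTTT
  F.FTT
  ...FT
  F.FT.
  ...FT
Step 3: 5 trees catch fire, 7 burn out
  ..FTT
  ...FT
  ....F
  ...F.
  ....F
Step 4: 2 trees catch fire, 5 burn out
  ...FT
  ....F
  .....
  .....
  .....
Step 5: 1 trees catch fire, 2 burn out
  ....F
  .....
  .....
  .....
  .....
Step 6: 0 trees catch fire, 1 burn out
  .....
  .....
  .....
  .....
  .....

.....
.....
.....
.....
.....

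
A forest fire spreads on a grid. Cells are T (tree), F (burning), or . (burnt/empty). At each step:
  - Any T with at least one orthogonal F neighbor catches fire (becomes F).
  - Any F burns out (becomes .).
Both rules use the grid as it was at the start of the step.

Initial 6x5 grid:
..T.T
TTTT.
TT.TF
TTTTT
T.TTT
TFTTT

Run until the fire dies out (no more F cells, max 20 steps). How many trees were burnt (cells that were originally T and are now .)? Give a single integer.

Answer: 21

Derivation:
Step 1: +4 fires, +2 burnt (F count now 4)
Step 2: +6 fires, +4 burnt (F count now 6)
Step 3: +5 fires, +6 burnt (F count now 5)
Step 4: +4 fires, +5 burnt (F count now 4)
Step 5: +2 fires, +4 burnt (F count now 2)
Step 6: +0 fires, +2 burnt (F count now 0)
Fire out after step 6
Initially T: 22, now '.': 29
Total burnt (originally-T cells now '.'): 21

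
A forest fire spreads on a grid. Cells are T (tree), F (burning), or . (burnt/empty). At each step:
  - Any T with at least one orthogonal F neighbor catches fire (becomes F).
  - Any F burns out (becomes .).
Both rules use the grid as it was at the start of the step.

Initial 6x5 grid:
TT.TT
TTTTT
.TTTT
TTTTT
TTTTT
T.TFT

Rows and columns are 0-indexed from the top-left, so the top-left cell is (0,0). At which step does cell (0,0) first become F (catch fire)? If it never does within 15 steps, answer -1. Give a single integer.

Step 1: cell (0,0)='T' (+3 fires, +1 burnt)
Step 2: cell (0,0)='T' (+3 fires, +3 burnt)
Step 3: cell (0,0)='T' (+4 fires, +3 burnt)
Step 4: cell (0,0)='T' (+5 fires, +4 burnt)
Step 5: cell (0,0)='T' (+6 fires, +5 burnt)
Step 6: cell (0,0)='T' (+2 fires, +6 burnt)
Step 7: cell (0,0)='T' (+2 fires, +2 burnt)
Step 8: cell (0,0)='F' (+1 fires, +2 burnt)
  -> target ignites at step 8
Step 9: cell (0,0)='.' (+0 fires, +1 burnt)
  fire out at step 9

8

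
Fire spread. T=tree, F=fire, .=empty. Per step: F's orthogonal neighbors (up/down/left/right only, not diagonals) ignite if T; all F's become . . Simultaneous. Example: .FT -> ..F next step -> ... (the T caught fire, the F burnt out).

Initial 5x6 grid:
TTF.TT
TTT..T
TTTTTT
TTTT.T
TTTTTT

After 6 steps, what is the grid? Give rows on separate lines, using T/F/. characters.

Step 1: 2 trees catch fire, 1 burn out
  TF..TT
  TTF..T
  TTTTTT
  TTTT.T
  TTTTTT
Step 2: 3 trees catch fire, 2 burn out
  F...TT
  TF...T
  TTFTTT
  TTTT.T
  TTTTTT
Step 3: 4 trees catch fire, 3 burn out
  ....TT
  F....T
  TF.FTT
  TTFT.T
  TTTTTT
Step 4: 5 trees catch fire, 4 burn out
  ....TT
  .....T
  F...FT
  TF.F.T
  TTFTTT
Step 5: 4 trees catch fire, 5 burn out
  ....TT
  .....T
  .....F
  F....T
  TF.FTT
Step 6: 4 trees catch fire, 4 burn out
  ....TT
  .....F
  ......
  .....F
  F...FT

....TT
.....F
......
.....F
F...FT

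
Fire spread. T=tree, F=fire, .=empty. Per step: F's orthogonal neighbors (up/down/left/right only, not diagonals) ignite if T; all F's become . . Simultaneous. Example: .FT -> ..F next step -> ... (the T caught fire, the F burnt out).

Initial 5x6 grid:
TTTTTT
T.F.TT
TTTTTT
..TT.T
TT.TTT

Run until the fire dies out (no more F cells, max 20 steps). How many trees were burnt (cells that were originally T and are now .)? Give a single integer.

Step 1: +2 fires, +1 burnt (F count now 2)
Step 2: +5 fires, +2 burnt (F count now 5)
Step 3: +5 fires, +5 burnt (F count now 5)
Step 4: +5 fires, +5 burnt (F count now 5)
Step 5: +3 fires, +5 burnt (F count now 3)
Step 6: +1 fires, +3 burnt (F count now 1)
Step 7: +0 fires, +1 burnt (F count now 0)
Fire out after step 7
Initially T: 23, now '.': 28
Total burnt (originally-T cells now '.'): 21

Answer: 21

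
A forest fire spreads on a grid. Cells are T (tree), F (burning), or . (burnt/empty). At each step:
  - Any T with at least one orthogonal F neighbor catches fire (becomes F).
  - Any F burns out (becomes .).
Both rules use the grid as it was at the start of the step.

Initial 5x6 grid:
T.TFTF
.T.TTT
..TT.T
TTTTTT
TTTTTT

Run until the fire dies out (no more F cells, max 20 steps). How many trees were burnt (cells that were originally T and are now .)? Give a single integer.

Answer: 20

Derivation:
Step 1: +4 fires, +2 burnt (F count now 4)
Step 2: +3 fires, +4 burnt (F count now 3)
Step 3: +3 fires, +3 burnt (F count now 3)
Step 4: +4 fires, +3 burnt (F count now 4)
Step 5: +3 fires, +4 burnt (F count now 3)
Step 6: +2 fires, +3 burnt (F count now 2)
Step 7: +1 fires, +2 burnt (F count now 1)
Step 8: +0 fires, +1 burnt (F count now 0)
Fire out after step 8
Initially T: 22, now '.': 28
Total burnt (originally-T cells now '.'): 20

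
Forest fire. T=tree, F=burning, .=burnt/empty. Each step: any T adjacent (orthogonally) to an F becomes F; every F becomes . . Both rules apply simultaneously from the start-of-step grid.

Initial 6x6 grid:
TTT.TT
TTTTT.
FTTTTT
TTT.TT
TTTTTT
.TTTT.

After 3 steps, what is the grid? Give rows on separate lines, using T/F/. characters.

Step 1: 3 trees catch fire, 1 burn out
  TTT.TT
  FTTTT.
  .FTTTT
  FTT.TT
  TTTTTT
  .TTTT.
Step 2: 5 trees catch fire, 3 burn out
  FTT.TT
  .FTTT.
  ..FTTT
  .FT.TT
  FTTTTT
  .TTTT.
Step 3: 5 trees catch fire, 5 burn out
  .FT.TT
  ..FTT.
  ...FTT
  ..F.TT
  .FTTTT
  .TTTT.

.FT.TT
..FTT.
...FTT
..F.TT
.FTTTT
.TTTT.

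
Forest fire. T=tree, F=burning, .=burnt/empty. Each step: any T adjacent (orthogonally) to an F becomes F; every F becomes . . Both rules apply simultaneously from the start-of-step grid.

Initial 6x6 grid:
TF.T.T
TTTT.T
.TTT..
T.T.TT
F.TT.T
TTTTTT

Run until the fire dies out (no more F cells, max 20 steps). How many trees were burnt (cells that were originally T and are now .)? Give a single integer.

Step 1: +4 fires, +2 burnt (F count now 4)
Step 2: +4 fires, +4 burnt (F count now 4)
Step 3: +3 fires, +4 burnt (F count now 3)
Step 4: +5 fires, +3 burnt (F count now 5)
Step 5: +2 fires, +5 burnt (F count now 2)
Step 6: +1 fires, +2 burnt (F count now 1)
Step 7: +1 fires, +1 burnt (F count now 1)
Step 8: +1 fires, +1 burnt (F count now 1)
Step 9: +1 fires, +1 burnt (F count now 1)
Step 10: +0 fires, +1 burnt (F count now 0)
Fire out after step 10
Initially T: 24, now '.': 34
Total burnt (originally-T cells now '.'): 22

Answer: 22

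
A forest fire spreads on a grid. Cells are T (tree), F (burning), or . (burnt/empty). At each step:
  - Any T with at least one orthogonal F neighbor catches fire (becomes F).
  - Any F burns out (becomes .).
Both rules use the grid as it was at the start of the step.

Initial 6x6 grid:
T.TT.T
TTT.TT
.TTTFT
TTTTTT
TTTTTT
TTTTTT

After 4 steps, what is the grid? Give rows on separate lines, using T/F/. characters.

Step 1: 4 trees catch fire, 1 burn out
  T.TT.T
  TTT.FT
  .TTF.F
  TTTTFT
  TTTTTT
  TTTTTT
Step 2: 5 trees catch fire, 4 burn out
  T.TT.T
  TTT..F
  .TF...
  TTTF.F
  TTTTFT
  TTTTTT
Step 3: 7 trees catch fire, 5 burn out
  T.TT.F
  TTF...
  .F....
  TTF...
  TTTF.F
  TTTTFT
Step 4: 6 trees catch fire, 7 burn out
  T.FT..
  TF....
  ......
  TF....
  TTF...
  TTTF.F

T.FT..
TF....
......
TF....
TTF...
TTTF.F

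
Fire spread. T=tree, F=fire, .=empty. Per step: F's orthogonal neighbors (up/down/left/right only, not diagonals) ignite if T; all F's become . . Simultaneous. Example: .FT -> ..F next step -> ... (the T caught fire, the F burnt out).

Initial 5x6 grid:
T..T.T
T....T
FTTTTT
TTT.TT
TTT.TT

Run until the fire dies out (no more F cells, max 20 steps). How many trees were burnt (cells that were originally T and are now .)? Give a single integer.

Step 1: +3 fires, +1 burnt (F count now 3)
Step 2: +4 fires, +3 burnt (F count now 4)
Step 3: +3 fires, +4 burnt (F count now 3)
Step 4: +2 fires, +3 burnt (F count now 2)
Step 5: +2 fires, +2 burnt (F count now 2)
Step 6: +3 fires, +2 burnt (F count now 3)
Step 7: +2 fires, +3 burnt (F count now 2)
Step 8: +0 fires, +2 burnt (F count now 0)
Fire out after step 8
Initially T: 20, now '.': 29
Total burnt (originally-T cells now '.'): 19

Answer: 19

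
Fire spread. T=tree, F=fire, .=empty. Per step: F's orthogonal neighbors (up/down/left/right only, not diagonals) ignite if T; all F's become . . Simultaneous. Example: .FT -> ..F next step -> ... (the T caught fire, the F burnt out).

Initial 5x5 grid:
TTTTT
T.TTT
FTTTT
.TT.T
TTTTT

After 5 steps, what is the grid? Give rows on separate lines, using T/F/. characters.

Step 1: 2 trees catch fire, 1 burn out
  TTTTT
  F.TTT
  .FTTT
  .TT.T
  TTTTT
Step 2: 3 trees catch fire, 2 burn out
  FTTTT
  ..TTT
  ..FTT
  .FT.T
  TTTTT
Step 3: 5 trees catch fire, 3 burn out
  .FTTT
  ..FTT
  ...FT
  ..F.T
  TFTTT
Step 4: 5 trees catch fire, 5 burn out
  ..FTT
  ...FT
  ....F
  ....T
  F.FTT
Step 5: 4 trees catch fire, 5 burn out
  ...FT
  ....F
  .....
  ....F
  ...FT

...FT
....F
.....
....F
...FT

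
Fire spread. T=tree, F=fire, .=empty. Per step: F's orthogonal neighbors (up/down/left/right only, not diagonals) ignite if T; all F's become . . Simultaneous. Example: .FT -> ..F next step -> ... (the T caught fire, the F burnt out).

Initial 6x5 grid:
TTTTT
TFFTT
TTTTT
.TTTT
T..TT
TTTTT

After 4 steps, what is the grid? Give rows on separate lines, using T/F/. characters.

Step 1: 6 trees catch fire, 2 burn out
  TFFTT
  F..FT
  TFFTT
  .TTTT
  T..TT
  TTTTT
Step 2: 7 trees catch fire, 6 burn out
  F..FT
  ....F
  F..FT
  .FFTT
  T..TT
  TTTTT
Step 3: 3 trees catch fire, 7 burn out
  ....F
  .....
  ....F
  ...FT
  T..TT
  TTTTT
Step 4: 2 trees catch fire, 3 burn out
  .....
  .....
  .....
  ....F
  T..FT
  TTTTT

.....
.....
.....
....F
T..FT
TTTTT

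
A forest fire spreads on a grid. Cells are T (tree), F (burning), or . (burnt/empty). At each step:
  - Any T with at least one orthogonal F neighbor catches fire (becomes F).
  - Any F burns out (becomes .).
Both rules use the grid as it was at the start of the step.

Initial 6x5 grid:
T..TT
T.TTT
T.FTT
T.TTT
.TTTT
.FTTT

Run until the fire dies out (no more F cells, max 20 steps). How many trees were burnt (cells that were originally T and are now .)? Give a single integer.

Answer: 17

Derivation:
Step 1: +5 fires, +2 burnt (F count now 5)
Step 2: +5 fires, +5 burnt (F count now 5)
Step 3: +5 fires, +5 burnt (F count now 5)
Step 4: +2 fires, +5 burnt (F count now 2)
Step 5: +0 fires, +2 burnt (F count now 0)
Fire out after step 5
Initially T: 21, now '.': 26
Total burnt (originally-T cells now '.'): 17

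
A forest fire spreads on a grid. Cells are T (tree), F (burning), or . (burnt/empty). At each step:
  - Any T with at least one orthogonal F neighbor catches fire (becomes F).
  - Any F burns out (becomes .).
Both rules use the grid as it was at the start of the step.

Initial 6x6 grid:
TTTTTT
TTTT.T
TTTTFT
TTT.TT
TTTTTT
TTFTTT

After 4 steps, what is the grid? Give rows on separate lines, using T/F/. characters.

Step 1: 6 trees catch fire, 2 burn out
  TTTTTT
  TTTT.T
  TTTF.F
  TTT.FT
  TTFTTT
  TF.FTT
Step 2: 10 trees catch fire, 6 burn out
  TTTTTT
  TTTF.F
  TTF...
  TTF..F
  TF.FFT
  F...FT
Step 3: 8 trees catch fire, 10 burn out
  TTTFTF
  TTF...
  TF....
  TF....
  F....F
  .....F
Step 4: 5 trees catch fire, 8 burn out
  TTF.F.
  TF....
  F.....
  F.....
  ......
  ......

TTF.F.
TF....
F.....
F.....
......
......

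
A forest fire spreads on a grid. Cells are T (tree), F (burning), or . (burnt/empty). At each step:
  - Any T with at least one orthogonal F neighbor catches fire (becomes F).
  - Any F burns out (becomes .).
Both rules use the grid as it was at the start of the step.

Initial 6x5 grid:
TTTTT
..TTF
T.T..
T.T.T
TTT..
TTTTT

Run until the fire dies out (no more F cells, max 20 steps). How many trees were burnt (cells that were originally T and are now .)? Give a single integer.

Step 1: +2 fires, +1 burnt (F count now 2)
Step 2: +2 fires, +2 burnt (F count now 2)
Step 3: +2 fires, +2 burnt (F count now 2)
Step 4: +2 fires, +2 burnt (F count now 2)
Step 5: +2 fires, +2 burnt (F count now 2)
Step 6: +2 fires, +2 burnt (F count now 2)
Step 7: +3 fires, +2 burnt (F count now 3)
Step 8: +3 fires, +3 burnt (F count now 3)
Step 9: +1 fires, +3 burnt (F count now 1)
Step 10: +0 fires, +1 burnt (F count now 0)
Fire out after step 10
Initially T: 20, now '.': 29
Total burnt (originally-T cells now '.'): 19

Answer: 19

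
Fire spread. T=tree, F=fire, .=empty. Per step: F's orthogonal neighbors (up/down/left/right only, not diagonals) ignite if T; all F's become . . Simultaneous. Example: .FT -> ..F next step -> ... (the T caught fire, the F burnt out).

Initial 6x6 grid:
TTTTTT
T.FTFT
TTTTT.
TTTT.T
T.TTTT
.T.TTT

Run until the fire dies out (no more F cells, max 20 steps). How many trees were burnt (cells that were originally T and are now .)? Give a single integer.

Answer: 27

Derivation:
Step 1: +6 fires, +2 burnt (F count now 6)
Step 2: +6 fires, +6 burnt (F count now 6)
Step 3: +5 fires, +6 burnt (F count now 5)
Step 4: +3 fires, +5 burnt (F count now 3)
Step 5: +3 fires, +3 burnt (F count now 3)
Step 6: +2 fires, +3 burnt (F count now 2)
Step 7: +2 fires, +2 burnt (F count now 2)
Step 8: +0 fires, +2 burnt (F count now 0)
Fire out after step 8
Initially T: 28, now '.': 35
Total burnt (originally-T cells now '.'): 27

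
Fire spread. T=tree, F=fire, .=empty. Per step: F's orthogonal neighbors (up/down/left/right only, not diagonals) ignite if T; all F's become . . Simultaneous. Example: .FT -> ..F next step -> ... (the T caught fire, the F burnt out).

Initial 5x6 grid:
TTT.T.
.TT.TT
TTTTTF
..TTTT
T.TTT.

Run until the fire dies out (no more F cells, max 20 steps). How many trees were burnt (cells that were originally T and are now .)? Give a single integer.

Step 1: +3 fires, +1 burnt (F count now 3)
Step 2: +3 fires, +3 burnt (F count now 3)
Step 3: +4 fires, +3 burnt (F count now 4)
Step 4: +4 fires, +4 burnt (F count now 4)
Step 5: +4 fires, +4 burnt (F count now 4)
Step 6: +1 fires, +4 burnt (F count now 1)
Step 7: +1 fires, +1 burnt (F count now 1)
Step 8: +0 fires, +1 burnt (F count now 0)
Fire out after step 8
Initially T: 21, now '.': 29
Total burnt (originally-T cells now '.'): 20

Answer: 20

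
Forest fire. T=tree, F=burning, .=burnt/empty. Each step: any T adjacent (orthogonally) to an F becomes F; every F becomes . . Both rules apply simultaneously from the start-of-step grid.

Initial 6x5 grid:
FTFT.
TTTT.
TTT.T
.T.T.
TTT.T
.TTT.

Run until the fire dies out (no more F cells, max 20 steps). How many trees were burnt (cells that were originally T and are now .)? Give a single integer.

Answer: 16

Derivation:
Step 1: +4 fires, +2 burnt (F count now 4)
Step 2: +4 fires, +4 burnt (F count now 4)
Step 3: +1 fires, +4 burnt (F count now 1)
Step 4: +1 fires, +1 burnt (F count now 1)
Step 5: +1 fires, +1 burnt (F count now 1)
Step 6: +3 fires, +1 burnt (F count now 3)
Step 7: +1 fires, +3 burnt (F count now 1)
Step 8: +1 fires, +1 burnt (F count now 1)
Step 9: +0 fires, +1 burnt (F count now 0)
Fire out after step 9
Initially T: 19, now '.': 27
Total burnt (originally-T cells now '.'): 16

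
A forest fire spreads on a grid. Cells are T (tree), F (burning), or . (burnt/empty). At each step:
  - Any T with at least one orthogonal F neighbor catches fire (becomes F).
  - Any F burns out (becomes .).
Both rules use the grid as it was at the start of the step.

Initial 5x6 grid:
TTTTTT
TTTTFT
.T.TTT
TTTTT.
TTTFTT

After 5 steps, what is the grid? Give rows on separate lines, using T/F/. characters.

Step 1: 7 trees catch fire, 2 burn out
  TTTTFT
  TTTF.F
  .T.TFT
  TTTFT.
  TTF.FT
Step 2: 9 trees catch fire, 7 burn out
  TTTF.F
  TTF...
  .T.F.F
  TTF.F.
  TF...F
Step 3: 4 trees catch fire, 9 burn out
  TTF...
  TF....
  .T....
  TF....
  F.....
Step 4: 4 trees catch fire, 4 burn out
  TF....
  F.....
  .F....
  F.....
  ......
Step 5: 1 trees catch fire, 4 burn out
  F.....
  ......
  ......
  ......
  ......

F.....
......
......
......
......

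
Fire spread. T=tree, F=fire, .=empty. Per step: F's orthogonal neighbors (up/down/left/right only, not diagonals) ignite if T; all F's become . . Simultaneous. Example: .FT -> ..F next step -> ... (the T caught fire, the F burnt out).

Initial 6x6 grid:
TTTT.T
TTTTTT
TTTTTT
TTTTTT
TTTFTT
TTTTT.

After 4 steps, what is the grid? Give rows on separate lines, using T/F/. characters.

Step 1: 4 trees catch fire, 1 burn out
  TTTT.T
  TTTTTT
  TTTTTT
  TTTFTT
  TTF.FT
  TTTFT.
Step 2: 7 trees catch fire, 4 burn out
  TTTT.T
  TTTTTT
  TTTFTT
  TTF.FT
  TF...F
  TTF.F.
Step 3: 7 trees catch fire, 7 burn out
  TTTT.T
  TTTFTT
  TTF.FT
  TF...F
  F.....
  TF....
Step 4: 7 trees catch fire, 7 burn out
  TTTF.T
  TTF.FT
  TF...F
  F.....
  ......
  F.....

TTTF.T
TTF.FT
TF...F
F.....
......
F.....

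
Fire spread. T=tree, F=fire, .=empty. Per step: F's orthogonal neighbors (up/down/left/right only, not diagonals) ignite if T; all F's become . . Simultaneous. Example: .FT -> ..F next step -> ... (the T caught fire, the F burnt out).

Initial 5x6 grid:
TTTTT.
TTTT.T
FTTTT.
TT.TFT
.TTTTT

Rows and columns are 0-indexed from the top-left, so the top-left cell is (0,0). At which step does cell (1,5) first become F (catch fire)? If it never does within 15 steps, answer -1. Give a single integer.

Step 1: cell (1,5)='T' (+7 fires, +2 burnt)
Step 2: cell (1,5)='T' (+7 fires, +7 burnt)
Step 3: cell (1,5)='T' (+5 fires, +7 burnt)
Step 4: cell (1,5)='T' (+2 fires, +5 burnt)
Step 5: cell (1,5)='T' (+1 fires, +2 burnt)
Step 6: cell (1,5)='T' (+0 fires, +1 burnt)
  fire out at step 6
Target never catches fire within 15 steps

-1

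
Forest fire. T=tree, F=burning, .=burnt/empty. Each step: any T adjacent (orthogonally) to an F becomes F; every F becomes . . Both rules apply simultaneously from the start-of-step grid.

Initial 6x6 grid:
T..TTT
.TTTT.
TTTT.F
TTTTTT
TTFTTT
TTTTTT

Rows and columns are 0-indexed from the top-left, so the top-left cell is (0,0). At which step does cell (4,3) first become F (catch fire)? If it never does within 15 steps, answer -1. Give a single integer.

Step 1: cell (4,3)='F' (+5 fires, +2 burnt)
  -> target ignites at step 1
Step 2: cell (4,3)='.' (+9 fires, +5 burnt)
Step 3: cell (4,3)='.' (+7 fires, +9 burnt)
Step 4: cell (4,3)='.' (+3 fires, +7 burnt)
Step 5: cell (4,3)='.' (+2 fires, +3 burnt)
Step 6: cell (4,3)='.' (+1 fires, +2 burnt)
Step 7: cell (4,3)='.' (+1 fires, +1 burnt)
Step 8: cell (4,3)='.' (+0 fires, +1 burnt)
  fire out at step 8

1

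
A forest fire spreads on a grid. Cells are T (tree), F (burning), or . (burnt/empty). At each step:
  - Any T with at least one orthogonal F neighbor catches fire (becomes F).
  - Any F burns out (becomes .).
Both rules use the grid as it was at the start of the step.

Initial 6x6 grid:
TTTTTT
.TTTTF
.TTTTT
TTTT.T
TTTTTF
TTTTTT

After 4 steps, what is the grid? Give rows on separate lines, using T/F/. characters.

Step 1: 6 trees catch fire, 2 burn out
  TTTTTF
  .TTTF.
  .TTTTF
  TTTT.F
  TTTTF.
  TTTTTF
Step 2: 5 trees catch fire, 6 burn out
  TTTTF.
  .TTF..
  .TTTF.
  TTTT..
  TTTF..
  TTTTF.
Step 3: 6 trees catch fire, 5 burn out
  TTTF..
  .TF...
  .TTF..
  TTTF..
  TTF...
  TTTF..
Step 4: 6 trees catch fire, 6 burn out
  TTF...
  .F....
  .TF...
  TTF...
  TF....
  TTF...

TTF...
.F....
.TF...
TTF...
TF....
TTF...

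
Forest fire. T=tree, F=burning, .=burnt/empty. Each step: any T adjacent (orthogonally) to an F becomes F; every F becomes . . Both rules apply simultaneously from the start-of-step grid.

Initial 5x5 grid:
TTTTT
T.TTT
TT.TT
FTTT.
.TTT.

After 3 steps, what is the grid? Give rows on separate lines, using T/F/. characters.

Step 1: 2 trees catch fire, 1 burn out
  TTTTT
  T.TTT
  FT.TT
  .FTT.
  .TTT.
Step 2: 4 trees catch fire, 2 burn out
  TTTTT
  F.TTT
  .F.TT
  ..FT.
  .FTT.
Step 3: 3 trees catch fire, 4 burn out
  FTTTT
  ..TTT
  ...TT
  ...F.
  ..FT.

FTTTT
..TTT
...TT
...F.
..FT.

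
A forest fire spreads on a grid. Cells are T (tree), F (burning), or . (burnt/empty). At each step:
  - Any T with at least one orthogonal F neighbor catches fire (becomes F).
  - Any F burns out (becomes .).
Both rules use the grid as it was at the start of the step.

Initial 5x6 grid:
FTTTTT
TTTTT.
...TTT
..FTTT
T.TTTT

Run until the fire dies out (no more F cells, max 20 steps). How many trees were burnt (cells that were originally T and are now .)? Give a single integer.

Step 1: +4 fires, +2 burnt (F count now 4)
Step 2: +5 fires, +4 burnt (F count now 5)
Step 3: +6 fires, +5 burnt (F count now 6)
Step 4: +4 fires, +6 burnt (F count now 4)
Step 5: +1 fires, +4 burnt (F count now 1)
Step 6: +0 fires, +1 burnt (F count now 0)
Fire out after step 6
Initially T: 21, now '.': 29
Total burnt (originally-T cells now '.'): 20

Answer: 20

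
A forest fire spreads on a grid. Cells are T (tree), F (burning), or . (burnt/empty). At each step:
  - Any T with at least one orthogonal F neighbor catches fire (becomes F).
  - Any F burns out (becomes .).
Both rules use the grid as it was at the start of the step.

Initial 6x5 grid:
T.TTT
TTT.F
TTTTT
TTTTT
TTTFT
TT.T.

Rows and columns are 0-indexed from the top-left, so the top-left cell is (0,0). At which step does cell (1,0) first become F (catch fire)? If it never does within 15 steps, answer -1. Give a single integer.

Step 1: cell (1,0)='T' (+6 fires, +2 burnt)
Step 2: cell (1,0)='T' (+5 fires, +6 burnt)
Step 3: cell (1,0)='T' (+5 fires, +5 burnt)
Step 4: cell (1,0)='T' (+4 fires, +5 burnt)
Step 5: cell (1,0)='T' (+2 fires, +4 burnt)
Step 6: cell (1,0)='F' (+1 fires, +2 burnt)
  -> target ignites at step 6
Step 7: cell (1,0)='.' (+1 fires, +1 burnt)
Step 8: cell (1,0)='.' (+0 fires, +1 burnt)
  fire out at step 8

6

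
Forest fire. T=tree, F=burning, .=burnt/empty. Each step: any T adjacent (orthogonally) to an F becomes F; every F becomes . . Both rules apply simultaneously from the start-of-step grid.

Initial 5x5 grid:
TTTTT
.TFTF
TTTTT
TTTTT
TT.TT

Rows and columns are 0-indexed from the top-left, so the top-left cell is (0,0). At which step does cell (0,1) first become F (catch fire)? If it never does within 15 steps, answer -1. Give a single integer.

Step 1: cell (0,1)='T' (+6 fires, +2 burnt)
Step 2: cell (0,1)='F' (+6 fires, +6 burnt)
  -> target ignites at step 2
Step 3: cell (0,1)='.' (+5 fires, +6 burnt)
Step 4: cell (0,1)='.' (+3 fires, +5 burnt)
Step 5: cell (0,1)='.' (+1 fires, +3 burnt)
Step 6: cell (0,1)='.' (+0 fires, +1 burnt)
  fire out at step 6

2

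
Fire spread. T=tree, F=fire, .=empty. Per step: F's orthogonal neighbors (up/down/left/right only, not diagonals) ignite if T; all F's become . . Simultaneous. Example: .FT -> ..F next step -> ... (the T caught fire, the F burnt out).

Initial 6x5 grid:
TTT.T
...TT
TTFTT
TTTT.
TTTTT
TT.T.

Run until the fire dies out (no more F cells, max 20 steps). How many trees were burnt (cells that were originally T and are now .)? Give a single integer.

Answer: 19

Derivation:
Step 1: +3 fires, +1 burnt (F count now 3)
Step 2: +6 fires, +3 burnt (F count now 6)
Step 3: +4 fires, +6 burnt (F count now 4)
Step 4: +5 fires, +4 burnt (F count now 5)
Step 5: +1 fires, +5 burnt (F count now 1)
Step 6: +0 fires, +1 burnt (F count now 0)
Fire out after step 6
Initially T: 22, now '.': 27
Total burnt (originally-T cells now '.'): 19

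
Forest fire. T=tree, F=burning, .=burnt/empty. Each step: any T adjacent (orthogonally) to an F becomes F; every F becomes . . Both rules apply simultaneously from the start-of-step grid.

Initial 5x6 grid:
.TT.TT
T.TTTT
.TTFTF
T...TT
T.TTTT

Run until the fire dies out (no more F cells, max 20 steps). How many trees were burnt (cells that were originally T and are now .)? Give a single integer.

Answer: 17

Derivation:
Step 1: +5 fires, +2 burnt (F count now 5)
Step 2: +6 fires, +5 burnt (F count now 6)
Step 3: +3 fires, +6 burnt (F count now 3)
Step 4: +2 fires, +3 burnt (F count now 2)
Step 5: +1 fires, +2 burnt (F count now 1)
Step 6: +0 fires, +1 burnt (F count now 0)
Fire out after step 6
Initially T: 20, now '.': 27
Total burnt (originally-T cells now '.'): 17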